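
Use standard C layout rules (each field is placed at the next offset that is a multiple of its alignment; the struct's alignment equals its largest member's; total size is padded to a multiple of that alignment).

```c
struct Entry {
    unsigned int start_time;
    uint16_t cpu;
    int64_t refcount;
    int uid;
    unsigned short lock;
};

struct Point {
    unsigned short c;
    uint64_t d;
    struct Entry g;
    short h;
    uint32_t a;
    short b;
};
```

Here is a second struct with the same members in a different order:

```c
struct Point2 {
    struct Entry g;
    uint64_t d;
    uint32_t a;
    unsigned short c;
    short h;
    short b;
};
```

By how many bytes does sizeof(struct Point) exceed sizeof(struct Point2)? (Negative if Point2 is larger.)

Entry: 0..4  start_time  (4B, 4-aligned); 4..6  cpu  (2B, 2-aligned); 6..8  -- padding (2B); 8..16  refcount  (8B, 8-aligned); 16..20  uid  (4B, 4-aligned); 20..22  lock  (2B, 2-aligned); 22..24  -- tail padding (2B); sizeof = 24, alignof = 8
0..2  c  (2B, 2-aligned)
2..8  -- padding (6B)
8..16  d  (8B, 8-aligned)
16..40  g  (24B, 8-aligned)
40..42  h  (2B, 2-aligned)
42..44  -- padding (2B)
44..48  a  (4B, 4-aligned)
48..50  b  (2B, 2-aligned)
50..56  -- tail padding (6B)
sizeof = 56, alignof = 8
— Point2 —
0..24  g  (24B, 8-aligned)
24..32  d  (8B, 8-aligned)
32..36  a  (4B, 4-aligned)
36..38  c  (2B, 2-aligned)
38..40  h  (2B, 2-aligned)
40..42  b  (2B, 2-aligned)
42..48  -- tail padding (6B)
sizeof = 48, alignof = 8
56 − 48 = 8

8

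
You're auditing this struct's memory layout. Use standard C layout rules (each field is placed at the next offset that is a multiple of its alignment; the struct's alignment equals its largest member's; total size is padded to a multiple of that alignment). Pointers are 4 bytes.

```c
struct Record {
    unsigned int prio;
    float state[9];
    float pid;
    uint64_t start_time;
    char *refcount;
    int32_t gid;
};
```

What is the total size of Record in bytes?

64

@0: prio [4B, align 4] → 4
@4: state [36B, align 4] → 40
@40: pid [4B, align 4] → 44
+4 pad (align 8)
@48: start_time [8B, align 8] → 56
@56: refcount [4B, align 4] → 60
@60: gid [4B, align 4] → 64
size 64, align 8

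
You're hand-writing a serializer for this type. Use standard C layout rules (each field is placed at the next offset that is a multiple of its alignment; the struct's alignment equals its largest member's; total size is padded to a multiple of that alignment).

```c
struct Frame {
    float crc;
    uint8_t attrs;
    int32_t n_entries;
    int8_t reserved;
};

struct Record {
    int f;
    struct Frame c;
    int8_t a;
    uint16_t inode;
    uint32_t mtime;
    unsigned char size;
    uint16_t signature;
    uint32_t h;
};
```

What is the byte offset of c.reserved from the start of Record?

16

Frame: crc at 0 (size 4, align 4) → ends 4; attrs at 4 (size 1, align 1) → ends 5; pad 3 to align 4 for n_entries; n_entries at 8 (size 4, align 4) → ends 12; reserved at 12 (size 1, align 1) → ends 13; tail pad 3 to reach multiple of 4; total 16 bytes, alignment 4
f at 0 (size 4, align 4) → ends 4
c at 4 (size 16, align 4) → ends 20
within Frame: reserved at 12
4 + 12 = 16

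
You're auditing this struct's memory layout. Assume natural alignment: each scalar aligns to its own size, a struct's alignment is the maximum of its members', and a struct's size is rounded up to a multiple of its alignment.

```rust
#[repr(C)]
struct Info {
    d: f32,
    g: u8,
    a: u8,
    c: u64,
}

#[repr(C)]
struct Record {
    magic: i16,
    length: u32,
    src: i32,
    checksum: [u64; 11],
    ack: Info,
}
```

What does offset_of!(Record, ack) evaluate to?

104

Info: 0..4  d  (4B, 4-aligned); 4..5  g  (1B, 1-aligned); 5..6  a  (1B, 1-aligned); 6..8  -- padding (2B); 8..16  c  (8B, 8-aligned); sizeof = 16, alignof = 8
0..2  magic  (2B, 2-aligned)
2..4  -- padding (2B)
4..8  length  (4B, 4-aligned)
8..12  src  (4B, 4-aligned)
12..16  -- padding (4B)
16..104  checksum  (88B, 8-aligned)
104..120  ack  (16B, 8-aligned)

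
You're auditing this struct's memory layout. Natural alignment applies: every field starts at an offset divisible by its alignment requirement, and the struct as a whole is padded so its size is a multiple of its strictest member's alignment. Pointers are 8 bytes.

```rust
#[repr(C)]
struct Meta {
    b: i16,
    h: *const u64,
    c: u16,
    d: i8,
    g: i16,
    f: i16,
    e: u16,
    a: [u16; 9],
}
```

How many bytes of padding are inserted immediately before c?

0

@0: b [2B, align 2] → 2
+6 pad (align 8)
@8: h [8B, align 8] → 16
@16: c [2B, align 2] → 18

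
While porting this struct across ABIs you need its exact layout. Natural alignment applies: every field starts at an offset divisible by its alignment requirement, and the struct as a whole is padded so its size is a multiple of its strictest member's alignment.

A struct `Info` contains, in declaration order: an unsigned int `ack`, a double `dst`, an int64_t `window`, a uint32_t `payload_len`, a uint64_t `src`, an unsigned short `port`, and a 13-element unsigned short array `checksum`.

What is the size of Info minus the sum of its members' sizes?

12

0..4  ack  (4B, 4-aligned)
4..8  -- padding (4B)
8..16  dst  (8B, 8-aligned)
16..24  window  (8B, 8-aligned)
24..28  payload_len  (4B, 4-aligned)
28..32  -- padding (4B)
32..40  src  (8B, 8-aligned)
40..42  port  (2B, 2-aligned)
42..68  checksum  (26B, 2-aligned)
68..72  -- tail padding (4B)
sizeof = 72, alignof = 8
data bytes 60, size 72 → padding 12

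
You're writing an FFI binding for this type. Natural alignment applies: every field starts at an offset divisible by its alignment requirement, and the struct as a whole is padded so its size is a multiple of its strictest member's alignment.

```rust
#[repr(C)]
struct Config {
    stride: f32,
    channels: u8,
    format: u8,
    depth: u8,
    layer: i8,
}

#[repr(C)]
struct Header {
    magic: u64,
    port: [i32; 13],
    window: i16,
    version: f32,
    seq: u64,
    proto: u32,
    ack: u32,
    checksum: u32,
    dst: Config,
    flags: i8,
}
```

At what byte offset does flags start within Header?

Config: @0: stride [4B, align 4] → 4; @4: channels [1B, align 1] → 5; @5: format [1B, align 1] → 6; @6: depth [1B, align 1] → 7; @7: layer [1B, align 1] → 8; size 8, align 4
@0: magic [8B, align 8] → 8
@8: port [52B, align 4] → 60
@60: window [2B, align 2] → 62
+2 pad (align 4)
@64: version [4B, align 4] → 68
+4 pad (align 8)
@72: seq [8B, align 8] → 80
@80: proto [4B, align 4] → 84
@84: ack [4B, align 4] → 88
@88: checksum [4B, align 4] → 92
@92: dst [8B, align 4] → 100
@100: flags [1B, align 1] → 101

100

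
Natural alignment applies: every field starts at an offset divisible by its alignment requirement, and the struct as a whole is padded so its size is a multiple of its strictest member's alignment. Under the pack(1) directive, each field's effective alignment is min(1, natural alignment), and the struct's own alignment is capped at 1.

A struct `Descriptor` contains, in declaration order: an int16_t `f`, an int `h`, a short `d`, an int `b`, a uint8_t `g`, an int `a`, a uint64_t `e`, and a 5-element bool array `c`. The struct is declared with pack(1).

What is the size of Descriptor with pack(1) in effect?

30

f at 0 (size 2, align 1) → ends 2
h at 2 (size 4, align 1) → ends 6
d at 6 (size 2, align 1) → ends 8
b at 8 (size 4, align 1) → ends 12
g at 12 (size 1, align 1) → ends 13
a at 13 (size 4, align 1) → ends 17
e at 17 (size 8, align 1) → ends 25
c at 25 (size 5, align 1) → ends 30
total 30 bytes, alignment 1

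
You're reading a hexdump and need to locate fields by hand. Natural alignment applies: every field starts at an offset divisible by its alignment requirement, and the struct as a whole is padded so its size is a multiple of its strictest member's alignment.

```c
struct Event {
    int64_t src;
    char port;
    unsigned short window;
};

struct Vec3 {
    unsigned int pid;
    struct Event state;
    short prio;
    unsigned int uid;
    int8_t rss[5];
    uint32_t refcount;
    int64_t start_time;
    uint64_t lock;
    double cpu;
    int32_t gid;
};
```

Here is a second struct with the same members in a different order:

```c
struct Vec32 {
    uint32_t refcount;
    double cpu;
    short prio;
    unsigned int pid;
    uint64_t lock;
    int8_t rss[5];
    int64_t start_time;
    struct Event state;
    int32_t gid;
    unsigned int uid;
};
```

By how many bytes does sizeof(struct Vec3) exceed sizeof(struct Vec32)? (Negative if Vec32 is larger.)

Event: src at 0 (size 8, align 8) → ends 8; port at 8 (size 1, align 1) → ends 9; pad 1 to align 2 for window; window at 10 (size 2, align 2) → ends 12; tail pad 4 to reach multiple of 8; total 16 bytes, alignment 8
pid at 0 (size 4, align 4) → ends 4
pad 4 to align 8 for state
state at 8 (size 16, align 8) → ends 24
prio at 24 (size 2, align 2) → ends 26
pad 2 to align 4 for uid
uid at 28 (size 4, align 4) → ends 32
rss at 32 (size 5, align 1) → ends 37
pad 3 to align 4 for refcount
refcount at 40 (size 4, align 4) → ends 44
pad 4 to align 8 for start_time
start_time at 48 (size 8, align 8) → ends 56
lock at 56 (size 8, align 8) → ends 64
cpu at 64 (size 8, align 8) → ends 72
gid at 72 (size 4, align 4) → ends 76
tail pad 4 to reach multiple of 8
total 80 bytes, alignment 8
— Vec32 —
refcount at 0 (size 4, align 4) → ends 4
pad 4 to align 8 for cpu
cpu at 8 (size 8, align 8) → ends 16
prio at 16 (size 2, align 2) → ends 18
pad 2 to align 4 for pid
pid at 20 (size 4, align 4) → ends 24
lock at 24 (size 8, align 8) → ends 32
rss at 32 (size 5, align 1) → ends 37
pad 3 to align 8 for start_time
start_time at 40 (size 8, align 8) → ends 48
state at 48 (size 16, align 8) → ends 64
gid at 64 (size 4, align 4) → ends 68
uid at 68 (size 4, align 4) → ends 72
total 72 bytes, alignment 8
80 − 72 = 8

8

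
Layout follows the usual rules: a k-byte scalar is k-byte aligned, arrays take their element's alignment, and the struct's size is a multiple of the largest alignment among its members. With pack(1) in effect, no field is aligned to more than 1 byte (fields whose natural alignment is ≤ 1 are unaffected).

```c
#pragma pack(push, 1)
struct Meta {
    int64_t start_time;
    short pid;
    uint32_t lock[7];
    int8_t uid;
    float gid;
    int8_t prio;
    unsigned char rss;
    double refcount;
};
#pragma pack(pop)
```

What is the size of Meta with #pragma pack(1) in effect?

53

start_time at 0 (size 8, align 1) → ends 8
pid at 8 (size 2, align 1) → ends 10
lock at 10 (size 28, align 1) → ends 38
uid at 38 (size 1, align 1) → ends 39
gid at 39 (size 4, align 1) → ends 43
prio at 43 (size 1, align 1) → ends 44
rss at 44 (size 1, align 1) → ends 45
refcount at 45 (size 8, align 1) → ends 53
total 53 bytes, alignment 1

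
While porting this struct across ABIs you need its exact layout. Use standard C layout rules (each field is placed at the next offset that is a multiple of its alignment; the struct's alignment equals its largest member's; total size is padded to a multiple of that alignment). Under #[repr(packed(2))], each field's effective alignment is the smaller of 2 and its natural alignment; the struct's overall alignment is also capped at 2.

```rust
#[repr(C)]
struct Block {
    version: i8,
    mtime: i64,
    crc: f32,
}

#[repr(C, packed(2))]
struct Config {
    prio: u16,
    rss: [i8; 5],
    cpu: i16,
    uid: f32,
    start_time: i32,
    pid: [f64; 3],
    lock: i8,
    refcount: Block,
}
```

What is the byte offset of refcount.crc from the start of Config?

60

Block: version at 0 (size 1, align 1) → ends 1; pad 7 to align 8 for mtime; mtime at 8 (size 8, align 8) → ends 16; crc at 16 (size 4, align 4) → ends 20; tail pad 4 to reach multiple of 8; total 24 bytes, alignment 8
prio at 0 (size 2, align 2) → ends 2
rss at 2 (size 5, align 1) → ends 7
pad 1 to align 2 for cpu
cpu at 8 (size 2, align 2) → ends 10
uid at 10 (size 4, align 2) → ends 14
start_time at 14 (size 4, align 2) → ends 18
pid at 18 (size 24, align 2) → ends 42
lock at 42 (size 1, align 1) → ends 43
pad 1 to align 2 for refcount
refcount at 44 (size 24, align 2) → ends 68
within Block: crc at 16
44 + 16 = 60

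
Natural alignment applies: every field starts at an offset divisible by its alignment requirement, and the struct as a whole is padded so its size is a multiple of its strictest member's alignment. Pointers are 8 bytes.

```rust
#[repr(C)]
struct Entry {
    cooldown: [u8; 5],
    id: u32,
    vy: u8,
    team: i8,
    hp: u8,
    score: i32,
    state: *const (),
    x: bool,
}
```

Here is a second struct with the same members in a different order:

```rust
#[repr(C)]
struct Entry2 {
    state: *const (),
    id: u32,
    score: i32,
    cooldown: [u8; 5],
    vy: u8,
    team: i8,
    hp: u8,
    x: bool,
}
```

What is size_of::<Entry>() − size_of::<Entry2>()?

@0: cooldown [5B, align 1] → 5
+3 pad (align 4)
@8: id [4B, align 4] → 12
@12: vy [1B, align 1] → 13
@13: team [1B, align 1] → 14
@14: hp [1B, align 1] → 15
+1 pad (align 4)
@16: score [4B, align 4] → 20
+4 pad (align 8)
@24: state [8B, align 8] → 32
@32: x [1B, align 1] → 33
+7 tail pad (align 8)
size 40, align 8
— Entry2 —
@0: state [8B, align 8] → 8
@8: id [4B, align 4] → 12
@12: score [4B, align 4] → 16
@16: cooldown [5B, align 1] → 21
@21: vy [1B, align 1] → 22
@22: team [1B, align 1] → 23
@23: hp [1B, align 1] → 24
@24: x [1B, align 1] → 25
+7 tail pad (align 8)
size 32, align 8
40 − 32 = 8

8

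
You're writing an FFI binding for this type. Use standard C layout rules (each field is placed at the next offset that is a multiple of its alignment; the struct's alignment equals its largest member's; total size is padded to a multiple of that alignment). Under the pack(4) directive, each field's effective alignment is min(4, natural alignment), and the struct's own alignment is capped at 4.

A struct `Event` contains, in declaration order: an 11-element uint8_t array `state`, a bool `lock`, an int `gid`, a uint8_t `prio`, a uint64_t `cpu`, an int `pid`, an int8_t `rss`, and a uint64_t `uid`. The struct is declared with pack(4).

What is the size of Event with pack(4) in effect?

44

state at 0 (size 11, align 1) → ends 11
lock at 11 (size 1, align 1) → ends 12
gid at 12 (size 4, align 4) → ends 16
prio at 16 (size 1, align 1) → ends 17
pad 3 to align 4 for cpu
cpu at 20 (size 8, align 4) → ends 28
pid at 28 (size 4, align 4) → ends 32
rss at 32 (size 1, align 1) → ends 33
pad 3 to align 4 for uid
uid at 36 (size 8, align 4) → ends 44
total 44 bytes, alignment 4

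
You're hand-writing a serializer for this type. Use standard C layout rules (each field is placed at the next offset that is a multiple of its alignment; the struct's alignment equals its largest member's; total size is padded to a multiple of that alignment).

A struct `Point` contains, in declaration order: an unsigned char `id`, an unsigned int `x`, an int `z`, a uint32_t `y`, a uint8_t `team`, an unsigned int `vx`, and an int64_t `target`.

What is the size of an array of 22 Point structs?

@0: id [1B, align 1] → 1
+3 pad (align 4)
@4: x [4B, align 4] → 8
@8: z [4B, align 4] → 12
@12: y [4B, align 4] → 16
@16: team [1B, align 1] → 17
+3 pad (align 4)
@20: vx [4B, align 4] → 24
@24: target [8B, align 8] → 32
size 32, align 8
array of 22: 22 × 32 = 704

704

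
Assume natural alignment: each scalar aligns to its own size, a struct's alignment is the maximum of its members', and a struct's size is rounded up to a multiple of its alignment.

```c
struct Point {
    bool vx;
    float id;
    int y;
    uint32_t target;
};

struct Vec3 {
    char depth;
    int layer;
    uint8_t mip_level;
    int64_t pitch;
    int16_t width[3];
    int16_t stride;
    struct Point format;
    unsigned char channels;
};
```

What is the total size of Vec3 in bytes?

Point: vx at 0 (size 1, align 1) → ends 1; pad 3 to align 4 for id; id at 4 (size 4, align 4) → ends 8; y at 8 (size 4, align 4) → ends 12; target at 12 (size 4, align 4) → ends 16; total 16 bytes, alignment 4
depth at 0 (size 1, align 1) → ends 1
pad 3 to align 4 for layer
layer at 4 (size 4, align 4) → ends 8
mip_level at 8 (size 1, align 1) → ends 9
pad 7 to align 8 for pitch
pitch at 16 (size 8, align 8) → ends 24
width at 24 (size 6, align 2) → ends 30
stride at 30 (size 2, align 2) → ends 32
format at 32 (size 16, align 4) → ends 48
channels at 48 (size 1, align 1) → ends 49
tail pad 7 to reach multiple of 8
total 56 bytes, alignment 8

56 bytes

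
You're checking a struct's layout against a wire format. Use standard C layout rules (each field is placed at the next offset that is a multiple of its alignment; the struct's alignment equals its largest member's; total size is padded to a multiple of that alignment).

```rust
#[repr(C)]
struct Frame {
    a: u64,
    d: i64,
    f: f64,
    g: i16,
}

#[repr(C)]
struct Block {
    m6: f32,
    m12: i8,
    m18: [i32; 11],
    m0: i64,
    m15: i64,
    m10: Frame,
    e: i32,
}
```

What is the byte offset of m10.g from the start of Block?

96

Frame: @0: a [8B, align 8] → 8; @8: d [8B, align 8] → 16; @16: f [8B, align 8] → 24; @24: g [2B, align 2] → 26; +6 tail pad (align 8); size 32, align 8
@0: m6 [4B, align 4] → 4
@4: m12 [1B, align 1] → 5
+3 pad (align 4)
@8: m18 [44B, align 4] → 52
+4 pad (align 8)
@56: m0 [8B, align 8] → 64
@64: m15 [8B, align 8] → 72
@72: m10 [32B, align 8] → 104
within Frame: g at 24
72 + 24 = 96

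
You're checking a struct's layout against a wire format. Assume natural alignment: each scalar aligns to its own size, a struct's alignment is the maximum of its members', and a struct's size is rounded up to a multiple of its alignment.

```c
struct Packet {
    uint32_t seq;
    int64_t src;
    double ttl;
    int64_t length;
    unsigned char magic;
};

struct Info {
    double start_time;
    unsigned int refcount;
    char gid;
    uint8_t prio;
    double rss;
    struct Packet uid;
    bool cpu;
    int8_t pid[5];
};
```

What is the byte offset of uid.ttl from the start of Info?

40

Packet: 0..4  seq  (4B, 4-aligned); 4..8  -- padding (4B); 8..16  src  (8B, 8-aligned); 16..24  ttl  (8B, 8-aligned); 24..32  length  (8B, 8-aligned); 32..33  magic  (1B, 1-aligned); 33..40  -- tail padding (7B); sizeof = 40, alignof = 8
0..8  start_time  (8B, 8-aligned)
8..12  refcount  (4B, 4-aligned)
12..13  gid  (1B, 1-aligned)
13..14  prio  (1B, 1-aligned)
14..16  -- padding (2B)
16..24  rss  (8B, 8-aligned)
24..64  uid  (40B, 8-aligned)
within Packet: ttl at 16
24 + 16 = 40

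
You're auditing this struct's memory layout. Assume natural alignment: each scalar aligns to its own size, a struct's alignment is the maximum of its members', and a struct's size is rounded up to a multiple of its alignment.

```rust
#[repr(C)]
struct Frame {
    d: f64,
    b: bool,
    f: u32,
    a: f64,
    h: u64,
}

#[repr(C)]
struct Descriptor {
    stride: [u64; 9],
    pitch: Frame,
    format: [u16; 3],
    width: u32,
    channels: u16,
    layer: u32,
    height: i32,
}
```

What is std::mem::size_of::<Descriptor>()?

Frame: @0: d [8B, align 8] → 8; @8: b [1B, align 1] → 9; +3 pad (align 4); @12: f [4B, align 4] → 16; @16: a [8B, align 8] → 24; @24: h [8B, align 8] → 32; size 32, align 8
@0: stride [72B, align 8] → 72
@72: pitch [32B, align 8] → 104
@104: format [6B, align 2] → 110
+2 pad (align 4)
@112: width [4B, align 4] → 116
@116: channels [2B, align 2] → 118
+2 pad (align 4)
@120: layer [4B, align 4] → 124
@124: height [4B, align 4] → 128
size 128, align 8

128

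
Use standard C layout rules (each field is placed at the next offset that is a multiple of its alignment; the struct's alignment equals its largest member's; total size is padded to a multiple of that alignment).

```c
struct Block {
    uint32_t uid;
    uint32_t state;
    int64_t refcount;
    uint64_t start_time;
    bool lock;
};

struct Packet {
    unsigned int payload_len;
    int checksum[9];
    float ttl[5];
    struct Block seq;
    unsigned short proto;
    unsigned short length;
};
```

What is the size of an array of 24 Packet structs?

Block: 0..4  uid  (4B, 4-aligned); 4..8  state  (4B, 4-aligned); 8..16  refcount  (8B, 8-aligned); 16..24  start_time  (8B, 8-aligned); 24..25  lock  (1B, 1-aligned); 25..32  -- tail padding (7B); sizeof = 32, alignof = 8
0..4  payload_len  (4B, 4-aligned)
4..40  checksum  (36B, 4-aligned)
40..60  ttl  (20B, 4-aligned)
60..64  -- padding (4B)
64..96  seq  (32B, 8-aligned)
96..98  proto  (2B, 2-aligned)
98..100  length  (2B, 2-aligned)
100..104  -- tail padding (4B)
sizeof = 104, alignof = 8
array of 24: 24 × 104 = 2496

2496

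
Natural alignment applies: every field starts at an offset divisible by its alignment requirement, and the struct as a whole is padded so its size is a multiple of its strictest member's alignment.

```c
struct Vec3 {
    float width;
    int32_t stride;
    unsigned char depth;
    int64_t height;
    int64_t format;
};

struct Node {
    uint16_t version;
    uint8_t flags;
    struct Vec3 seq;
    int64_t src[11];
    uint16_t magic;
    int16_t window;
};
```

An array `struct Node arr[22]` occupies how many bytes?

2992

Vec3: 0..4  width  (4B, 4-aligned); 4..8  stride  (4B, 4-aligned); 8..9  depth  (1B, 1-aligned); 9..16  -- padding (7B); 16..24  height  (8B, 8-aligned); 24..32  format  (8B, 8-aligned); sizeof = 32, alignof = 8
0..2  version  (2B, 2-aligned)
2..3  flags  (1B, 1-aligned)
3..8  -- padding (5B)
8..40  seq  (32B, 8-aligned)
40..128  src  (88B, 8-aligned)
128..130  magic  (2B, 2-aligned)
130..132  window  (2B, 2-aligned)
132..136  -- tail padding (4B)
sizeof = 136, alignof = 8
array of 22: 22 × 136 = 2992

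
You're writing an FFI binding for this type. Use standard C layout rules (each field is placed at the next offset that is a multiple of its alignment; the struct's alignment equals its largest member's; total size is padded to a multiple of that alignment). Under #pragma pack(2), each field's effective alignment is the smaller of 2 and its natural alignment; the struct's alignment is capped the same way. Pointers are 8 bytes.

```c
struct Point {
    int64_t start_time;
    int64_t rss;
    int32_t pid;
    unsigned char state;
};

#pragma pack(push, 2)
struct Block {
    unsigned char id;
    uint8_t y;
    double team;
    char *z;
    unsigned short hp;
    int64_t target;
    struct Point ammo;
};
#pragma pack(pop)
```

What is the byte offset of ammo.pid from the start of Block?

44

Point: @0: start_time [8B, align 8] → 8; @8: rss [8B, align 8] → 16; @16: pid [4B, align 4] → 20; @20: state [1B, align 1] → 21; +3 tail pad (align 8); size 24, align 8
@0: id [1B, align 1] → 1
@1: y [1B, align 1] → 2
@2: team [8B, align 2] → 10
@10: z [8B, align 2] → 18
@18: hp [2B, align 2] → 20
@20: target [8B, align 2] → 28
@28: ammo [24B, align 2] → 52
within Point: pid at 16
28 + 16 = 44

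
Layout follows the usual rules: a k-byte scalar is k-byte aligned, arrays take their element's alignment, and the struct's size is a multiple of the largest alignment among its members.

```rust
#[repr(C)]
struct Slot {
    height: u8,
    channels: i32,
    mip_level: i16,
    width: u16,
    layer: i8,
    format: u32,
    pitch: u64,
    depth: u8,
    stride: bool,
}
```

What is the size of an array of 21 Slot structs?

840

@0: height [1B, align 1] → 1
+3 pad (align 4)
@4: channels [4B, align 4] → 8
@8: mip_level [2B, align 2] → 10
@10: width [2B, align 2] → 12
@12: layer [1B, align 1] → 13
+3 pad (align 4)
@16: format [4B, align 4] → 20
+4 pad (align 8)
@24: pitch [8B, align 8] → 32
@32: depth [1B, align 1] → 33
@33: stride [1B, align 1] → 34
+6 tail pad (align 8)
size 40, align 8
array of 21: 21 × 40 = 840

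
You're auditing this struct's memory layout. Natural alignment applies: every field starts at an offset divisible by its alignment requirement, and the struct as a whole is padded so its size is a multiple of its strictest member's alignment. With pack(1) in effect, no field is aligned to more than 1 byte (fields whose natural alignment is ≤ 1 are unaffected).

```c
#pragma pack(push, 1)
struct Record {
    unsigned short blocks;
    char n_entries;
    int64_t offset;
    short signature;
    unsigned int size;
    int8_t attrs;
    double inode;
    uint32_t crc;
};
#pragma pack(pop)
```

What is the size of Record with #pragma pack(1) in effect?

30

blocks at 0 (size 2, align 1) → ends 2
n_entries at 2 (size 1, align 1) → ends 3
offset at 3 (size 8, align 1) → ends 11
signature at 11 (size 2, align 1) → ends 13
size at 13 (size 4, align 1) → ends 17
attrs at 17 (size 1, align 1) → ends 18
inode at 18 (size 8, align 1) → ends 26
crc at 26 (size 4, align 1) → ends 30
total 30 bytes, alignment 1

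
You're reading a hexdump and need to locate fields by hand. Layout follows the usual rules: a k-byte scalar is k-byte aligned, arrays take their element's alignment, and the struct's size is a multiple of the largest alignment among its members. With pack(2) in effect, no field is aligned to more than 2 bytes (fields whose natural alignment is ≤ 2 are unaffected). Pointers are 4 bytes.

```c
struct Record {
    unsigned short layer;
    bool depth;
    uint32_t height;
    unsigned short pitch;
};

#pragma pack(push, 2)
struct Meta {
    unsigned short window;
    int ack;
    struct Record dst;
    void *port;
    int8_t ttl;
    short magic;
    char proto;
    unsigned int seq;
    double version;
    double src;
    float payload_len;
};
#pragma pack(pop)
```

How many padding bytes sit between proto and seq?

1

Record: layer at 0 (size 2, align 2) → ends 2; depth at 2 (size 1, align 1) → ends 3; pad 1 to align 4 for height; height at 4 (size 4, align 4) → ends 8; pitch at 8 (size 2, align 2) → ends 10; tail pad 2 to reach multiple of 4; total 12 bytes, alignment 4
window at 0 (size 2, align 2) → ends 2
ack at 2 (size 4, align 2) → ends 6
dst at 6 (size 12, align 2) → ends 18
port at 18 (size 4, align 2) → ends 22
ttl at 22 (size 1, align 1) → ends 23
pad 1 to align 2 for magic
magic at 24 (size 2, align 2) → ends 26
proto at 26 (size 1, align 1) → ends 27
pad 1 to align 2 for seq
seq at 28 (size 4, align 2) → ends 32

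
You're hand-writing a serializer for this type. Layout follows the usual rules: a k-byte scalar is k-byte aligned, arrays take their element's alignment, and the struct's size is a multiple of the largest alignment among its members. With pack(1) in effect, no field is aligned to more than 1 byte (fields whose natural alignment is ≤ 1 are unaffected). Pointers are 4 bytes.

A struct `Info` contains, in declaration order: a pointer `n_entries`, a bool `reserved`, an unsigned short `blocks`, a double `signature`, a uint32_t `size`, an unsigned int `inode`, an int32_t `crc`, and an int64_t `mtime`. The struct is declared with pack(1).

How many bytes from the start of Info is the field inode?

19

n_entries at 0 (size 4, align 1) → ends 4
reserved at 4 (size 1, align 1) → ends 5
blocks at 5 (size 2, align 1) → ends 7
signature at 7 (size 8, align 1) → ends 15
size at 15 (size 4, align 1) → ends 19
inode at 19 (size 4, align 1) → ends 23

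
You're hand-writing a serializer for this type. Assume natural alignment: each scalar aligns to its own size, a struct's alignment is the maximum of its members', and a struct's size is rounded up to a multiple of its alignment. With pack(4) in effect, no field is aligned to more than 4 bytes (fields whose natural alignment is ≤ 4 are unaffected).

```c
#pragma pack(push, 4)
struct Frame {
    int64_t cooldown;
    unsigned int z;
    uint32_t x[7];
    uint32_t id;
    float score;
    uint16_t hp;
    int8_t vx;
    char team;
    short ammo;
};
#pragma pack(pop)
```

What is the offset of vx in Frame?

0..8  cooldown  (8B, 4-aligned)
8..12  z  (4B, 4-aligned)
12..40  x  (28B, 4-aligned)
40..44  id  (4B, 4-aligned)
44..48  score  (4B, 4-aligned)
48..50  hp  (2B, 2-aligned)
50..51  vx  (1B, 1-aligned)

50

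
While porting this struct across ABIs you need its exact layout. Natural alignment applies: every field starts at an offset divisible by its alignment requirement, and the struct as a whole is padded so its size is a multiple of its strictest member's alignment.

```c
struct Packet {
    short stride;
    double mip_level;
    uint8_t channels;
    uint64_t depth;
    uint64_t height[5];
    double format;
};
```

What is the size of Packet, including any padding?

80 bytes

@0: stride [2B, align 2] → 2
+6 pad (align 8)
@8: mip_level [8B, align 8] → 16
@16: channels [1B, align 1] → 17
+7 pad (align 8)
@24: depth [8B, align 8] → 32
@32: height [40B, align 8] → 72
@72: format [8B, align 8] → 80
size 80, align 8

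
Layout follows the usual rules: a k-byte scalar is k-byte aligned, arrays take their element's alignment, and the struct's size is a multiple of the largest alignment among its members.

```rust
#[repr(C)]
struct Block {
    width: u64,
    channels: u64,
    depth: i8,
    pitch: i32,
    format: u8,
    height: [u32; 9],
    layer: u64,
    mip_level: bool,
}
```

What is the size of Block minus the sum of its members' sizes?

13

width at 0 (size 8, align 8) → ends 8
channels at 8 (size 8, align 8) → ends 16
depth at 16 (size 1, align 1) → ends 17
pad 3 to align 4 for pitch
pitch at 20 (size 4, align 4) → ends 24
format at 24 (size 1, align 1) → ends 25
pad 3 to align 4 for height
height at 28 (size 36, align 4) → ends 64
layer at 64 (size 8, align 8) → ends 72
mip_level at 72 (size 1, align 1) → ends 73
tail pad 7 to reach multiple of 8
total 80 bytes, alignment 8
data bytes 67, size 80 → padding 13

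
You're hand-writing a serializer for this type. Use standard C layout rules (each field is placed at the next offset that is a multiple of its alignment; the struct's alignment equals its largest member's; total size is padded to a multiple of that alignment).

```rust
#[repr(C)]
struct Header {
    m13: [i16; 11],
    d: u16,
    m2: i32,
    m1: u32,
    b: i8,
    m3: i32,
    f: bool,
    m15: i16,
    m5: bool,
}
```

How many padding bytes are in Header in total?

7

m13 at 0 (size 22, align 2) → ends 22
d at 22 (size 2, align 2) → ends 24
m2 at 24 (size 4, align 4) → ends 28
m1 at 28 (size 4, align 4) → ends 32
b at 32 (size 1, align 1) → ends 33
pad 3 to align 4 for m3
m3 at 36 (size 4, align 4) → ends 40
f at 40 (size 1, align 1) → ends 41
pad 1 to align 2 for m15
m15 at 42 (size 2, align 2) → ends 44
m5 at 44 (size 1, align 1) → ends 45
tail pad 3 to reach multiple of 4
total 48 bytes, alignment 4
data bytes 41, size 48 → padding 7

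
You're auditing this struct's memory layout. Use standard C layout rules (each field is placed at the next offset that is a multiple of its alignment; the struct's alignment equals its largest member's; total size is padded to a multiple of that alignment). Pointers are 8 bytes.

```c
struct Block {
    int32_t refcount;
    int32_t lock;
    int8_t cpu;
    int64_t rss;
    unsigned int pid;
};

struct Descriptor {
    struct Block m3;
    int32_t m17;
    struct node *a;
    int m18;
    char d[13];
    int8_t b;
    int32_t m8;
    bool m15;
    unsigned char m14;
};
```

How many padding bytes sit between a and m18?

0

Block: 0..4  refcount  (4B, 4-aligned); 4..8  lock  (4B, 4-aligned); 8..9  cpu  (1B, 1-aligned); 9..16  -- padding (7B); 16..24  rss  (8B, 8-aligned); 24..28  pid  (4B, 4-aligned); 28..32  -- tail padding (4B); sizeof = 32, alignof = 8
0..32  m3  (32B, 8-aligned)
32..36  m17  (4B, 4-aligned)
36..40  -- padding (4B)
40..48  a  (8B, 8-aligned)
48..52  m18  (4B, 4-aligned)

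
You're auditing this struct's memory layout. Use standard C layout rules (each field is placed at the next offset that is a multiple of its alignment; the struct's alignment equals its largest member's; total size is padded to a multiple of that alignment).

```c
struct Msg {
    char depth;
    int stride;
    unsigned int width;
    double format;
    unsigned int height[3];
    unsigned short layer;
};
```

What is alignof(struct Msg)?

member alignments: depth=1, stride=4, width=4, format=8, height=4, layer=2
max = 8

8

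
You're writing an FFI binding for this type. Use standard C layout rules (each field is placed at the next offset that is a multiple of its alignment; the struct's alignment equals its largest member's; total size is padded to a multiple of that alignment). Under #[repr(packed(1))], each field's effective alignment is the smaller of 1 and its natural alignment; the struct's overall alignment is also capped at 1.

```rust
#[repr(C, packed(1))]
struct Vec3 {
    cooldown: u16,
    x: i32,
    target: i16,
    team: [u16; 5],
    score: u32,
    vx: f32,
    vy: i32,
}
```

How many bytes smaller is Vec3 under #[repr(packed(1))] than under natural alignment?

natural layout:
  cooldown at 0 (size 2, align 2) → ends 2
  pad 2 to align 4 for x
  x at 4 (size 4, align 4) → ends 8
  target at 8 (size 2, align 2) → ends 10
  team at 10 (size 10, align 2) → ends 20
  score at 20 (size 4, align 4) → ends 24
  vx at 24 (size 4, align 4) → ends 28
  vy at 28 (size 4, align 4) → ends 32
  total 32 bytes, alignment 4
packed(1) layout:
  cooldown at 0 (size 2, align 1) → ends 2
  x at 2 (size 4, align 1) → ends 6
  target at 6 (size 2, align 1) → ends 8
  team at 8 (size 10, align 1) → ends 18
  score at 18 (size 4, align 1) → ends 22
  vx at 22 (size 4, align 1) → ends 26
  vy at 26 (size 4, align 1) → ends 30
  total 30 bytes, alignment 1
32 − 30 = 2

2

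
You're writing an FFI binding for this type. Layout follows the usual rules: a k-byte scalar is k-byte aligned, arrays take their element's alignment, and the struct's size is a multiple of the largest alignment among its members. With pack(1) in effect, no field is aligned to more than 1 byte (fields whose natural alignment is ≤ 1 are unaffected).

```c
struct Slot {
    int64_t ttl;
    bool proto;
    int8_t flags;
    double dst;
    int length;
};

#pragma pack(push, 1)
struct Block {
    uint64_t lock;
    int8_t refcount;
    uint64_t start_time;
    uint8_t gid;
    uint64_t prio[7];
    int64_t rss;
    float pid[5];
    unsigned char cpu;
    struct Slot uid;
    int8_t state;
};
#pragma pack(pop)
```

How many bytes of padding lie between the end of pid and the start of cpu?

0

Slot: @0: ttl [8B, align 8] → 8; @8: proto [1B, align 1] → 9; @9: flags [1B, align 1] → 10; +6 pad (align 8); @16: dst [8B, align 8] → 24; @24: length [4B, align 4] → 28; +4 tail pad (align 8); size 32, align 8
@0: lock [8B, align 1] → 8
@8: refcount [1B, align 1] → 9
@9: start_time [8B, align 1] → 17
@17: gid [1B, align 1] → 18
@18: prio [56B, align 1] → 74
@74: rss [8B, align 1] → 82
@82: pid [20B, align 1] → 102
@102: cpu [1B, align 1] → 103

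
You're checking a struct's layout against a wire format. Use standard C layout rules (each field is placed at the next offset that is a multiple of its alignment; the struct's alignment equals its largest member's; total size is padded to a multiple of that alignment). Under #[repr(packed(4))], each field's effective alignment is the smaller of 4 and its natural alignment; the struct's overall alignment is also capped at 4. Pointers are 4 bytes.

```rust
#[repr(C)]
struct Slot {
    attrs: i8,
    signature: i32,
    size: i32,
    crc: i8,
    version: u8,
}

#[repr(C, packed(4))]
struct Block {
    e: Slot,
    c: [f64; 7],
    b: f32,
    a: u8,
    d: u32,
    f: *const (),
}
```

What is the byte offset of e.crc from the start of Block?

12

Slot: 0..1  attrs  (1B, 1-aligned); 1..4  -- padding (3B); 4..8  signature  (4B, 4-aligned); 8..12  size  (4B, 4-aligned); 12..13  crc  (1B, 1-aligned); 13..14  version  (1B, 1-aligned); 14..16  -- tail padding (2B); sizeof = 16, alignof = 4
0..16  e  (16B, 4-aligned)
within Slot: crc at 12
0 + 12 = 12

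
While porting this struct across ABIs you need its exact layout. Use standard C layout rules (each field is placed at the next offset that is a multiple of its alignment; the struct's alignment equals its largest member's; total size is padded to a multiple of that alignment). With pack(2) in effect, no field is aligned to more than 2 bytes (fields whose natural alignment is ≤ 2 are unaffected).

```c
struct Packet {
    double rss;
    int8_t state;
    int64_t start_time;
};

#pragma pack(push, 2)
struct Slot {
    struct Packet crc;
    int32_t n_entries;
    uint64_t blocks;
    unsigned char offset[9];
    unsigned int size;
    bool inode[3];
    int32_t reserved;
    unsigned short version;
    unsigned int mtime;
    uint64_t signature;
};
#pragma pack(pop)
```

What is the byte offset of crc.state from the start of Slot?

8

Packet: 0..8  rss  (8B, 8-aligned); 8..9  state  (1B, 1-aligned); 9..16  -- padding (7B); 16..24  start_time  (8B, 8-aligned); sizeof = 24, alignof = 8
0..24  crc  (24B, 2-aligned)
within Packet: state at 8
0 + 8 = 8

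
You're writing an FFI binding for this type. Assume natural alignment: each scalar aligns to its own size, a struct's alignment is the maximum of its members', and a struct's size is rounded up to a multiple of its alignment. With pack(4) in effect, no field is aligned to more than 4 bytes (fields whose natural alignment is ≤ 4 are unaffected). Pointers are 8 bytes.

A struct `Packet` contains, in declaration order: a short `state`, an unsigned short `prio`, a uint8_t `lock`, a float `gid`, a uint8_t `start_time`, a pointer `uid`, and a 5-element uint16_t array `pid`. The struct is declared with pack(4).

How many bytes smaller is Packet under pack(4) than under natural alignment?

4

natural layout:
  @0: state [2B, align 2] → 2
  @2: prio [2B, align 2] → 4
  @4: lock [1B, align 1] → 5
  +3 pad (align 4)
  @8: gid [4B, align 4] → 12
  @12: start_time [1B, align 1] → 13
  +3 pad (align 8)
  @16: uid [8B, align 8] → 24
  @24: pid [10B, align 2] → 34
  +6 tail pad (align 8)
  size 40, align 8
packed(4) layout:
  @0: state [2B, align 2] → 2
  @2: prio [2B, align 2] → 4
  @4: lock [1B, align 1] → 5
  +3 pad (align 4)
  @8: gid [4B, align 4] → 12
  @12: start_time [1B, align 1] → 13
  +3 pad (align 4)
  @16: uid [8B, align 4] → 24
  @24: pid [10B, align 2] → 34
  +2 tail pad (align 4)
  size 36, align 4
40 − 36 = 4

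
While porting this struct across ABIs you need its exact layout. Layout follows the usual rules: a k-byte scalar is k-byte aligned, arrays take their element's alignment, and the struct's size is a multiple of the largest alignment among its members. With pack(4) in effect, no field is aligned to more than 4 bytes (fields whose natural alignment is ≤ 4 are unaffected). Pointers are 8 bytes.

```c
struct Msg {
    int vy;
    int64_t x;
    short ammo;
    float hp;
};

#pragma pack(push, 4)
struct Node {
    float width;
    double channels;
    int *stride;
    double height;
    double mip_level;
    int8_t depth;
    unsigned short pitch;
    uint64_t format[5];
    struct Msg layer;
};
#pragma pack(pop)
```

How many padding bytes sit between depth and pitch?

1

Msg: vy at 0 (size 4, align 4) → ends 4; pad 4 to align 8 for x; x at 8 (size 8, align 8) → ends 16; ammo at 16 (size 2, align 2) → ends 18; pad 2 to align 4 for hp; hp at 20 (size 4, align 4) → ends 24; total 24 bytes, alignment 8
width at 0 (size 4, align 4) → ends 4
channels at 4 (size 8, align 4) → ends 12
stride at 12 (size 8, align 4) → ends 20
height at 20 (size 8, align 4) → ends 28
mip_level at 28 (size 8, align 4) → ends 36
depth at 36 (size 1, align 1) → ends 37
pad 1 to align 2 for pitch
pitch at 38 (size 2, align 2) → ends 40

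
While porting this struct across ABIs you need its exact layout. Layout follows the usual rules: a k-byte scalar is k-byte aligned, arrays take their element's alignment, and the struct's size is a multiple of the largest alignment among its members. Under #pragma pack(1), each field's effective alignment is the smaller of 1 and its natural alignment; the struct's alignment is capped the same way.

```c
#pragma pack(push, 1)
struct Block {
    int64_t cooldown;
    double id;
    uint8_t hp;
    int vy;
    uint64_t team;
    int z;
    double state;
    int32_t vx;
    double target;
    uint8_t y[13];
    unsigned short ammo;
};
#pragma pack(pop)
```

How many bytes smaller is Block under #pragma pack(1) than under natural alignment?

natural layout:
  0..8  cooldown  (8B, 8-aligned)
  8..16  id  (8B, 8-aligned)
  16..17  hp  (1B, 1-aligned)
  17..20  -- padding (3B)
  20..24  vy  (4B, 4-aligned)
  24..32  team  (8B, 8-aligned)
  32..36  z  (4B, 4-aligned)
  36..40  -- padding (4B)
  40..48  state  (8B, 8-aligned)
  48..52  vx  (4B, 4-aligned)
  52..56  -- padding (4B)
  56..64  target  (8B, 8-aligned)
  64..77  y  (13B, 1-aligned)
  77..78  -- padding (1B)
  78..80  ammo  (2B, 2-aligned)
  sizeof = 80, alignof = 8
packed(1) layout:
  0..8  cooldown  (8B, 1-aligned)
  8..16  id  (8B, 1-aligned)
  16..17  hp  (1B, 1-aligned)
  17..21  vy  (4B, 1-aligned)
  21..29  team  (8B, 1-aligned)
  29..33  z  (4B, 1-aligned)
  33..41  state  (8B, 1-aligned)
  41..45  vx  (4B, 1-aligned)
  45..53  target  (8B, 1-aligned)
  53..66  y  (13B, 1-aligned)
  66..68  ammo  (2B, 1-aligned)
  sizeof = 68, alignof = 1
80 − 68 = 12

12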